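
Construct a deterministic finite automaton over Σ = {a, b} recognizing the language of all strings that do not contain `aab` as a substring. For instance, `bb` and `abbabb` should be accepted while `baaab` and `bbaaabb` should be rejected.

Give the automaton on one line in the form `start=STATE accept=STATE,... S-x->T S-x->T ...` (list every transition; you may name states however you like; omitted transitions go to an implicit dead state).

start=s0 accept=s0,s1,s2 s0-a->s1 s0-b->s0 s1-a->s2 s1-b->s0 s2-a->s2 s2-b->s3 s3-a->s3 s3-b->s3

This is the complement of 'contains `aab`'. Use the same substring-matching states — s0 through s3 holding how much of `aab` has just been matched — but flip the accepting set: everything except the trap s3 accepts.
A 4-state machine:
        a   b  
>* s0   s1  s0 
 * s1   s2  s0 
 * s2   s2  s3 
   s3   s3  s3 
(> = start, * = accepting)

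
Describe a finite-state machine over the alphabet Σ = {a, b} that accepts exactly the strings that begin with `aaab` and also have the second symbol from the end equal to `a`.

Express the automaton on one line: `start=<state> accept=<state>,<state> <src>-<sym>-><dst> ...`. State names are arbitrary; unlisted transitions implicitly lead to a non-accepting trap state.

Build one automaton per condition and run them in lockstep. One (6 states) tracks whether the input so far still matches the prefix `aaab`; the other (7 states) tracks the last 2 symbols read. Each combined state is a pair, one component from each; accept when both components accept. After merging equivalent states the machine shrinks.
        a   b  
>  S0   S1  S2 
   S1   S3  S2 
   S2   S2  S2 
   S3   S4  S2 
   S4   S2  S5 
 * S5   S6  S7 
   S6   S8  S5 
   S7   S6  S7 
 * S8   S8  S5 
(> = start, * = accepting)

start=S0 accept=S5,S8 S0-a->S1 S0-b->S2 S1-a->S3 S1-b->S2 S2-a->S2 S2-b->S2 S3-a->S4 S3-b->S2 S4-a->S2 S4-b->S5 S5-a->S6 S5-b->S7 S6-a->S8 S6-b->S5 S7-a->S6 S7-b->S7 S8-a->S8 S8-b->S5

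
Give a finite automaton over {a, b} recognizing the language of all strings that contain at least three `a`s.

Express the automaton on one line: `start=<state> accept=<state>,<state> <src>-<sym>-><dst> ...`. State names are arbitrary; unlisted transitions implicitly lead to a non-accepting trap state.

Count `a`s, saturating at 4: states q0 through q3 mean 0 through 3 `a`s seen; q4 means more than 3. Each `a` increments (capped at q4); other symbols loop. Accept from {q3, q4}.
A 5-state machine:
        a   b  
>  q0   q1  q0 
   q1   q2  q1 
   q2   q3  q2 
 * q3   q4  q3 
 * q4   q4  q4 
(> = start, * = accepting)

start=q0 accept=q3,q4 q0-a->q1 q0-b->q0 q1-a->q2 q1-b->q1 q2-a->q3 q2-b->q2 q3-a->q4 q3-b->q3 q4-a->q4 q4-b->q4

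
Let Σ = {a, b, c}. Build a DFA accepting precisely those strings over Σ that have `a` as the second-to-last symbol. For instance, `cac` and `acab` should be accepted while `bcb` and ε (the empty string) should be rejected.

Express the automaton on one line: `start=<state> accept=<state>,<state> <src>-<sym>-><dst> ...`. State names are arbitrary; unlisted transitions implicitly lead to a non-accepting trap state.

start=q0 accept=q4,q5,q6 q0-a->q1 q0-b->q2 q0-c->q3 q1-a->q4 q1-b->q5 q1-c->q6 q2-a->q7 q2-b->q8 q2-c->q9 q3-a->q10 q3-b->q11 q3-c->q12 q4-a->q4 q4-b->q5 q4-c->q6 q5-a->q7 q5-b->q8 q5-c->q9 q6-a->q10 q6-b->q11 q6-c->q12 q7-a->q4 q7-b->q5 q7-c->q6 q8-a->q7 q8-b->q8 q8-c->q9 q9-a->q10 q9-b->q11 q9-c->q12 q10-a->q4 q10-b->q5 q10-c->q6 q11-a->q7 q11-b->q8 q11-c->q9 q12-a->q10 q12-b->q11 q12-c->q12

Because acceptance depends on a position counted from the end, the machine has to buffer the most recent 2 symbols. Make each state the string of the last up-to-2 symbols read; on input `x` shift the window left and append `x`. Accept when the buffered window has length 2 and begins with `a`.
          a    b    c  
>  q0     q1   q2   q3 
   q1     q4   q5   q6 
   q2     q7   q8   q9 
   q3    q10  q11  q12 
 * q4     q4   q5   q6 
 * q5     q7   q8   q9 
 * q6    q10  q11  q12 
   q7     q4   q5   q6 
   q8     q7   q8   q9 
   q9    q10  q11  q12 
   q10    q4   q5   q6 
   q11    q7   q8   q9 
   q12   q10  q11  q12 
(> = start, * = accepting)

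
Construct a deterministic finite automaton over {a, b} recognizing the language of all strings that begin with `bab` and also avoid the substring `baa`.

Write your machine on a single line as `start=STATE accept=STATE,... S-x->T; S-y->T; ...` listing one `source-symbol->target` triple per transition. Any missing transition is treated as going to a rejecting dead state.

start=q0; accept=q4,q5; q0-a->q1; q0-b->q2; q1-a->q1; q1-b->q1; q2-a->q3; q2-b->q1; q3-a->q1; q3-b->q4; q4-a->q5; q4-b->q4; q5-a->q1; q5-b->q4

Run two small machines in parallel and take their product. One (5 states) tracks whether the input so far still matches the prefix `bab`; the other (4 states) tracks partial matches of the forbidden pattern `baa`. Each combined state is a pair, one component from each; accept when both components accept. Equivalent product states are then merged.
A 6-state machine:
        a   b  
>  q0   q1  q2 
   q1   q1  q1 
   q2   q3  q1 
   q3   q1  q4 
 * q4   q5  q4 
 * q5   q1  q4 
(> = start, * = accepting)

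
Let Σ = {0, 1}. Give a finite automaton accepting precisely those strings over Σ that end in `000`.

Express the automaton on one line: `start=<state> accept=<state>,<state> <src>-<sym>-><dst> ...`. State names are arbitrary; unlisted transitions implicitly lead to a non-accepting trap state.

Remember how much of `000` the current input suffix matches. State s0 means no match yet; s1 means the last symbol is `0`; s2 means the last 2 symbols are `00`; s3 means the last 3 symbols are `000`. Only s3 accepts. On a mismatch, fall back to the longest proper suffix that is still a prefix of `000`.
        0   1  
>  s0   s1  s0 
   s1   s2  s0 
   s2   s3  s0 
 * s3   s3  s0 
(> = start, * = accepting)

start=s0 accept=s3 s0-0->s1 s0-1->s0 s1-0->s2 s1-1->s0 s2-0->s3 s2-1->s0 s3-0->s3 s3-1->s0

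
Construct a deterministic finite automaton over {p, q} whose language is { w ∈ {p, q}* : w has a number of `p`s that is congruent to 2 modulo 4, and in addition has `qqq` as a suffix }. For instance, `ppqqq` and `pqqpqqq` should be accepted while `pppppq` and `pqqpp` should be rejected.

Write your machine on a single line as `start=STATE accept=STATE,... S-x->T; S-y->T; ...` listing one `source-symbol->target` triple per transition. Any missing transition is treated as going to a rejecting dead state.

Handle the two conditions separately and then intersect. The first has 4 states tracking the count of `p`s modulo 4; the second has 4 states tracking how much of the suffix `qqq` has currently been matched. A product state is a pair (one from each), accepting exactly when both do. Equivalent product states are then merged.
A 7-state machine:
       p  q 
>  A   B  A 
   B   C  B 
   C   D  E 
   D   A  D 
   E   D  F 
   F   D  G 
 * G   D  G 
(> = start, * = accepting)

start=A; accept=G; A-p->B; A-q->A; B-p->C; B-q->B; C-p->D; C-q->E; D-p->A; D-q->D; E-p->D; E-q->F; F-p->D; F-q->G; G-p->D; G-q->G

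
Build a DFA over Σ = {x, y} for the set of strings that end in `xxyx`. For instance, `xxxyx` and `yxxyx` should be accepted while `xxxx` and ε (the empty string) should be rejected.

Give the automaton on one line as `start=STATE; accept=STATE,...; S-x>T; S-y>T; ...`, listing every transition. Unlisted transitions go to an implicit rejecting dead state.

Let each state record the length of the longest suffix of the input read so far that is also a prefix of `xxyx`. s1 means the last symbol is `x`; s2 means the last 2 symbols are `xx`; s3 means the last 3 symbols are `xxy`; s4 means the last 4 symbols are `xxyx`. Accept only at s4, where the string currently ends in `xxyx`.
A 5-state machine:
        x   y  
>  s0   s1  s0 
   s1   s2  s0 
   s2   s2  s3 
   s3   s4  s0 
 * s4   s2  s0 
(> = start, * = accepting)

start=s0; accept=s4; s0-x>s1; s0-y>s0; s1-x>s2; s1-y>s0; s2-x>s2; s2-y>s3; s3-x>s4; s3-y>s0; s4-x>s2; s4-y>s0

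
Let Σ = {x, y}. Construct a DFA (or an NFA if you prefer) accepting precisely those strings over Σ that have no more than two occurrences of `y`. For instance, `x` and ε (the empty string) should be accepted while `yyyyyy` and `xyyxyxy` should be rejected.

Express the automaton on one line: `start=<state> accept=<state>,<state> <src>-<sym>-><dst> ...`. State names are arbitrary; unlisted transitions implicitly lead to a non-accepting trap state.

Only the number of `y`s matters, and only up to 3. Make a chain q0 → q1 → q2 → q3 advanced by each `y` (with q3 absorbing); every other symbol self-loops. The accepting set is {q0, q1, q2}.
4 states suffice.
        x   y  
>* q0   q0  q1 
 * q1   q1  q2 
 * q2   q2  q3 
   q3   q3  q3 
(> = start, * = accepting)

start=q0 accept=q0,q1,q2 q0-x->q0 q0-y->q1 q1-x->q1 q1-y->q2 q2-x->q2 q2-y->q3 q3-x->q3 q3-y->q3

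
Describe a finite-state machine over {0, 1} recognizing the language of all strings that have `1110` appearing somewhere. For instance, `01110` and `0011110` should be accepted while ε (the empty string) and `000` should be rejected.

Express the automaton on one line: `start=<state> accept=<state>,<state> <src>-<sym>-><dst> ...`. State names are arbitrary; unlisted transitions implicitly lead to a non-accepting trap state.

start=S0 accept=S4 S0-0->S0 S0-1->S1 S1-0->S0 S1-1->S2 S2-0->S0 S2-1->S3 S3-0->S4 S3-1->S3 S4-0->S4 S4-1->S4

Track how much of `1110` has been matched so far: state S0 is no progress, S4 is the absorbing accept state reached once `1110` has occurred. Intermediate states record partial matches; on a mismatch, fall back to the longest reusable overlap.
5 states suffice.
        0   1  
>  S0   S0  S1 
   S1   S0  S2 
   S2   S0  S3 
   S3   S4  S3 
 * S4   S4  S4 
(> = start, * = accepting)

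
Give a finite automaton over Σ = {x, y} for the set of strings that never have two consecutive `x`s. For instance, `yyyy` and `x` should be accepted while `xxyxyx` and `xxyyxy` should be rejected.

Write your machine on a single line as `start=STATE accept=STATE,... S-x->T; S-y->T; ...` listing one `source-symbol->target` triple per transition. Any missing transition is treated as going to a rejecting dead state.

start=S0; accept=S0,S1; S0-x->S1; S0-y->S0; S1-x->S2; S1-y->S0; S2-x->S2; S2-y->S2

Track partial matches of the forbidden pattern `xx`. State S2 is a dead state reached once `xx` has occurred; every other state accepts. S0 means no part of `xx` is currently matched.
3 states suffice.
        x   y  
>* S0   S1  S0 
 * S1   S2  S0 
   S2   S2  S2 
(> = start, * = accepting)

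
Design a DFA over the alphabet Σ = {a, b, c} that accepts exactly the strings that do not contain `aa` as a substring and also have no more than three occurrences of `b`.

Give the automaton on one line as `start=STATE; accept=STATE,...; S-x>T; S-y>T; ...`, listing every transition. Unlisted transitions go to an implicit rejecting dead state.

Run two small machines in parallel and take their product. One (3 states) tracks partial matches of the forbidden pattern `aa`; the other (5 states) tracks the count of `b`s, saturating at 4. Each combined state is a pair, one component from each; accept when both components accept. After merging equivalent states the machine shrinks.
A 9-state machine:
        a   b   c  
>* s0   s1  s2  s0 
 * s1   s3  s2  s0 
 * s2   s4  s5  s2 
   s3   s3  s3  s3 
 * s4   s3  s5  s2 
 * s5   s6  s7  s5 
 * s6   s3  s7  s5 
 * s7   s8  s3  s7 
 * s8   s3  s3  s7 
(> = start, * = accepting)

start=s0; accept=s0,s1,s2,s4,s5,s6,s7,s8; s0-a>s1; s0-b>s2; s0-c>s0; s1-a>s3; s1-b>s2; s1-c>s0; s2-a>s4; s2-b>s5; s2-c>s2; s3-a>s3; s3-b>s3; s3-c>s3; s4-a>s3; s4-b>s5; s4-c>s2; s5-a>s6; s5-b>s7; s5-c>s5; s6-a>s3; s6-b>s7; s6-c>s5; s7-a>s8; s7-b>s3; s7-c>s7; s8-a>s3; s8-b>s3; s8-c>s7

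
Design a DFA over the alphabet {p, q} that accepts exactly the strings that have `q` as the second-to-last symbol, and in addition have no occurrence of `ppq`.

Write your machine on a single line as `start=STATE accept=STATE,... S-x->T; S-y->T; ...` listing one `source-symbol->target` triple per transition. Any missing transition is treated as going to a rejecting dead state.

Build one automaton per condition and run them in lockstep. One (7 states) tracks the last 2 symbols read; the other (4 states) tracks partial matches of the forbidden pattern `ppq`. Each combined state is a pair, one component from each; accept when both components accept. After merging equivalent states the machine shrinks.
       p  q 
>  A   B  C 
   B   D  C 
   C   E  F 
   D   D  D 
 * E   D  C 
 * F   E  F 
(> = start, * = accepting)

start=A; accept=E,F; A-p->B; A-q->C; B-p->D; B-q->C; C-p->E; C-q->F; D-p->D; D-q->D; E-p->D; E-q->C; F-p->E; F-q->F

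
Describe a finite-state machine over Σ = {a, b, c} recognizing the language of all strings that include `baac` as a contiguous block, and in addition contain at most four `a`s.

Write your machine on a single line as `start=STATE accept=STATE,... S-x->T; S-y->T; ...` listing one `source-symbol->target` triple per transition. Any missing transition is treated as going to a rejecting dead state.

start=s0; accept=s12,s14,s15; s0-a->s1; s0-b->s2; s0-c->s0; s1-a->s3; s1-b->s4; s1-c->s1; s2-a->s5; s2-b->s2; s2-c->s0; s3-a->s6; s3-b->s7; s3-c->s3; s4-a->s8; s4-b->s4; s4-c->s1; s5-a->s9; s5-b->s4; s5-c->s1; s6-a->s6; s6-b->s6; s6-c->s6; s7-a->s10; s7-b->s7; s7-c->s3; s8-a->s11; s8-b->s7; s8-c->s3; s9-a->s6; s9-b->s7; s9-c->s12; s10-a->s13; s10-b->s6; s10-c->s6; s11-a->s6; s11-b->s6; s11-c->s14; s12-a->s14; s12-b->s12; s12-c->s12; s13-a->s6; s13-b->s6; s13-c->s15; s14-a->s15; s14-b->s14; s14-c->s14; s15-a->s6; s15-b->s15; s15-c->s15

Run two small machines in parallel and take their product. One (5 states) tracks whether and how much of `baac` has been seen; the other (6 states) tracks the count of `a`s, saturating at 5. Each combined state is a pair, one component from each; accept when both components accept. Equivalent product states are then merged.
A 16-state machine:
          a    b    c  
>  s0     s1   s2   s0 
   s1     s3   s4   s1 
   s2     s5   s2   s0 
   s3     s6   s7   s3 
   s4     s8   s4   s1 
   s5     s9   s4   s1 
   s6     s6   s6   s6 
   s7    s10   s7   s3 
   s8    s11   s7   s3 
   s9     s6   s7  s12 
   s10   s13   s6   s6 
   s11    s6   s6  s14 
 * s12   s14  s12  s12 
   s13    s6   s6  s15 
 * s14   s15  s14  s14 
 * s15    s6  s15  s15 
(> = start, * = accepting)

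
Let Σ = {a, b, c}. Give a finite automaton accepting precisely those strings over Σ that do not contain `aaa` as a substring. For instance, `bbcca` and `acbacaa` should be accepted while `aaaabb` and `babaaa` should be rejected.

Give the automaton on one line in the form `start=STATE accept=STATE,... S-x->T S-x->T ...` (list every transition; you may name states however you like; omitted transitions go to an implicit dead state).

start=q0 accept=q0,q1,q2 q0-a->q1 q0-b->q0 q0-c->q0 q1-a->q2 q1-b->q0 q1-c->q0 q2-a->q3 q2-b->q0 q2-c->q0 q3-a->q3 q3-b->q3 q3-c->q3

Track partial matches of the forbidden pattern `aaa`. State q3 is a dead state reached once `aaa` has occurred; every other state accepts. q0 means no part of `aaa` is currently matched.
A 4-state machine:
        a   b   c  
>* q0   q1  q0  q0 
 * q1   q2  q0  q0 
 * q2   q3  q0  q0 
   q3   q3  q3  q3 
(> = start, * = accepting)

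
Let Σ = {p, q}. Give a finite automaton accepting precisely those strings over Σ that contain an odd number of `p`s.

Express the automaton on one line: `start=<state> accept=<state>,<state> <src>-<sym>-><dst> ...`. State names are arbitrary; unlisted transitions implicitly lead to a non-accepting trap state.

Keep the running count of `p`s modulo 2: each `p` advances along the cycle S0 → S1 → S0 while other symbols loop. Accept at S1.
With 2 states:
        p   q  
>  S0   S1  S0 
 * S1   S0  S1 
(> = start, * = accepting)

start=S0 accept=S1 S0-p->S1 S0-q->S0 S1-p->S0 S1-q->S1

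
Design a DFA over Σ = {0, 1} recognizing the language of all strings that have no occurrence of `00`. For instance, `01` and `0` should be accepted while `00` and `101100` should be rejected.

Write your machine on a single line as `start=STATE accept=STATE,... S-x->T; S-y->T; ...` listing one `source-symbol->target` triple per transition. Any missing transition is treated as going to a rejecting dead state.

Track partial matches of the forbidden pattern `00`. State q2 is a dead state reached once `00` has occurred; every other state accepts. q0 means no part of `00` is currently matched.
        0   1  
>* q0   q1  q0 
 * q1   q2  q0 
   q2   q2  q2 
(> = start, * = accepting)

start=q0; accept=q0,q1; q0-0->q1; q0-1->q0; q1-0->q2; q1-1->q0; q2-0->q2; q2-1->q2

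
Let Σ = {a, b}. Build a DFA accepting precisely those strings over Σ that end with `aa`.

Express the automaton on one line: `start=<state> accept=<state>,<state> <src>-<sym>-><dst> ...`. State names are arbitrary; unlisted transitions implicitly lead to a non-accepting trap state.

start=q0 accept=q2 q0-a->q1 q0-b->q0 q1-a->q2 q1-b->q0 q2-a->q2 q2-b->q0

Remember how much of `aa` the current input suffix matches. State q0 means no match yet; q1 means the last symbol is `a`; q2 means the last 2 symbols are `aa`. Only q2 accepts. On a mismatch, fall back to the longest proper suffix that is still a prefix of `aa`.
        a   b  
>  q0   q1  q0 
   q1   q2  q0 
 * q2   q2  q0 
(> = start, * = accepting)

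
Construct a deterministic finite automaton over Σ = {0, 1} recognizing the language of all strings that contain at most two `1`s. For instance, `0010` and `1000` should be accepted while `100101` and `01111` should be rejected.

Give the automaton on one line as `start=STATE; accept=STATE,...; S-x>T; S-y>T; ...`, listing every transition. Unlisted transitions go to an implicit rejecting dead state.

start=q0; accept=q0,q1,q2; q0-0>q0; q0-1>q1; q1-0>q1; q1-1>q2; q2-0>q2; q2-1>q3; q3-0>q3; q3-1>q3

Count `1`s, saturating at 3: states q0 through q2 mean 0 through 2 `1`s seen; q3 means more than 2. Each `1` increments (capped at q3); other symbols loop. Accept from {q0, q1, q2}.
A 4-state machine:
        0   1  
>* q0   q0  q1 
 * q1   q1  q2 
 * q2   q2  q3 
   q3   q3  q3 
(> = start, * = accepting)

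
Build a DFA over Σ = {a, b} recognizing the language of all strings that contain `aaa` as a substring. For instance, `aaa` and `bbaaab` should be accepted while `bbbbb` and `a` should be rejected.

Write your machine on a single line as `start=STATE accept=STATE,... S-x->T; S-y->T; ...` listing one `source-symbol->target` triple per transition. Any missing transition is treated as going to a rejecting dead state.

Track how much of `aaa` has been matched so far: state S0 is no progress, S3 is the absorbing accept state reached once `aaa` has occurred. Intermediate states record partial matches; on a mismatch, fall back to the longest reusable overlap.
A 4-state machine:
        a   b  
>  S0   S1  S0 
   S1   S2  S0 
   S2   S3  S0 
 * S3   S3  S3 
(> = start, * = accepting)

start=S0; accept=S3; S0-a->S1; S0-b->S0; S1-a->S2; S1-b->S0; S2-a->S3; S2-b->S0; S3-a->S3; S3-b->S3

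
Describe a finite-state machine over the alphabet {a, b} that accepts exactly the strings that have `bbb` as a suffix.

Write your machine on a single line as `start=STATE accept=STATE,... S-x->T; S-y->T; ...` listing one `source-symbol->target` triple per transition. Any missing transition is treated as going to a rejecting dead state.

start=S0; accept=S3; S0-a->S0; S0-b->S1; S1-a->S0; S1-b->S2; S2-a->S0; S2-b->S3; S3-a->S0; S3-b->S3

Let each state record the length of the longest suffix of the input read so far that is also a prefix of `bbb`. S1 means the last symbol is `b`; S2 means the last 2 symbols are `bb`; S3 means the last 3 symbols are `bbb`. Accept only at S3, where the string currently ends in `bbb`.
        a   b  
>  S0   S0  S1 
   S1   S0  S2 
   S2   S0  S3 
 * S3   S0  S3 
(> = start, * = accepting)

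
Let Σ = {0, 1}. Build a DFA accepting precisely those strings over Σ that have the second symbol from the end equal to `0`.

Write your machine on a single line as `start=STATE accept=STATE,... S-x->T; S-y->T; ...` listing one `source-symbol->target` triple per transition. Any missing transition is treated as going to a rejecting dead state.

start=q0; accept=q3,q4; q0-0->q1; q0-1->q2; q1-0->q3; q1-1->q4; q2-0->q5; q2-1->q6; q3-0->q3; q3-1->q4; q4-0->q5; q4-1->q6; q5-0->q3; q5-1->q4; q6-0->q5; q6-1->q6

A DFA must remember the last 2 symbols (since which symbol is second-to-last isn't known until the input ends). Use one state per possible window of the last ≤2 symbols; accept from those whose window starts with `0`.
7 states suffice.
        0   1  
>  q0   q1  q2 
   q1   q3  q4 
   q2   q5  q6 
 * q3   q3  q4 
 * q4   q5  q6 
   q5   q3  q4 
   q6   q5  q6 
(> = start, * = accepting)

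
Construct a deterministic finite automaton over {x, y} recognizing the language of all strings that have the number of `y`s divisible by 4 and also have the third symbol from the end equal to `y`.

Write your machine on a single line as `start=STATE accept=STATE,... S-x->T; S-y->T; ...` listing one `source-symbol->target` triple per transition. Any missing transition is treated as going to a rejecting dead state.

start=s0; accept=s7,s10,s11,s14; s0-x->s0; s0-y->s1; s1-x->s1; s1-y->s2; s2-x->s3; s2-y->s4; s3-x->s3; s3-y->s5; s4-x->s6; s4-y->s7; s5-x->s6; s5-y->s8; s6-x->s9; s6-y->s10; s7-x->s11; s7-y->s1; s8-x->s11; s8-y->s1; s9-x->s9; s9-y->s12; s10-x->s13; s10-y->s1; s11-x->s14; s11-y->s1; s12-x->s13; s12-y->s1; s13-x->s14; s13-y->s1; s14-x->s0; s14-y->s1

Handle the two conditions separately and then intersect. The first has 4 states tracking the count of `y`s modulo 4; the second has 15 states tracking the last 3 symbols read. A product state is a pair (one from each), accepting exactly when both do. After merging equivalent states the machine shrinks.
          x    y  
>  s0     s0   s1 
   s1     s1   s2 
   s2     s3   s4 
   s3     s3   s5 
   s4     s6   s7 
   s5     s6   s8 
   s6     s9  s10 
 * s7    s11   s1 
   s8    s11   s1 
   s9     s9  s12 
 * s10   s13   s1 
 * s11   s14   s1 
   s12   s13   s1 
   s13   s14   s1 
 * s14    s0   s1 
(> = start, * = accepting)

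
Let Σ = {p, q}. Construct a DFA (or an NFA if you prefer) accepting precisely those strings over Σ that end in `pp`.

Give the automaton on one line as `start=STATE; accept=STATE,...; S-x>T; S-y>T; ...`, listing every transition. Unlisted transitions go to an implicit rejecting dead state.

start=s0; accept=s2; s0-p>s1; s0-q>s0; s1-p>s2; s1-q>s0; s2-p>s2; s2-q>s0

Remember how much of `pp` the current input suffix matches. State s0 means no match yet; s1 means the last symbol is `p`; s2 means the last 2 symbols are `pp`. Only s2 accepts. On a mismatch, fall back to the longest proper suffix that is still a prefix of `pp`.
With 3 states:
        p   q  
>  s0   s1  s0 
   s1   s2  s0 
 * s2   s2  s0 
(> = start, * = accepting)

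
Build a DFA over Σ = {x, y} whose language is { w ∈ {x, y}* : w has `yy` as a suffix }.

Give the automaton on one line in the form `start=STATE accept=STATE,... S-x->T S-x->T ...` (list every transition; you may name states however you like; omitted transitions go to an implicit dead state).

Let each state record the length of the longest suffix of the input read so far that is also a prefix of `yy`. s1 means the last symbol is `y`; s2 means the last 2 symbols are `yy`. Accept only at s2, where the string currently ends in `yy`.
3 states suffice.
        x   y  
>  s0   s0  s1 
   s1   s0  s2 
 * s2   s0  s2 
(> = start, * = accepting)

start=s0 accept=s2 s0-x->s0 s0-y->s1 s1-x->s0 s1-y->s2 s2-x->s0 s2-y->s2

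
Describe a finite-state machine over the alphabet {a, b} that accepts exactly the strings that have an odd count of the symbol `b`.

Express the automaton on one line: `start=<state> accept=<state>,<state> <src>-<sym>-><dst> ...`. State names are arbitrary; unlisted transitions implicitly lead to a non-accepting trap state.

The only thing that matters is how many `b`s have appeared, reduced mod 2. Use one state per residue: q0 for 0, …, q1 for 1. Reading `b` moves to the next residue; anything else stays put. q1 is accepting.
        a   b  
>  q0   q0  q1 
 * q1   q1  q0 
(> = start, * = accepting)

start=q0 accept=q1 q0-a->q0 q0-b->q1 q1-a->q1 q1-b->q0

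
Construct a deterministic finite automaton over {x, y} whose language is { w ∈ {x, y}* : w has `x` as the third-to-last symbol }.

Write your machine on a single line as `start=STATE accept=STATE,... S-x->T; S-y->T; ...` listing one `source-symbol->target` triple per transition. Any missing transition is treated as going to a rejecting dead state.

A DFA must remember the last 3 symbols (since which symbol is third-to-last isn't known until the input ends). Use one state per possible window of the last ≤3 symbols; accept from those whose window starts with `x`.
15 states suffice.
          x    y  
>  q0     q1   q2 
   q1     q3   q4 
   q2     q5   q6 
   q3     q7   q8 
   q4     q9  q10 
   q5    q11  q12 
   q6    q13  q14 
 * q7     q7   q8 
 * q8     q9  q10 
 * q9    q11  q12 
 * q10   q13  q14 
   q11    q7   q8 
   q12    q9  q10 
   q13   q11  q12 
   q14   q13  q14 
(> = start, * = accepting)

start=q0; accept=q7,q8,q9,q10; q0-x->q1; q0-y->q2; q1-x->q3; q1-y->q4; q2-x->q5; q2-y->q6; q3-x->q7; q3-y->q8; q4-x->q9; q4-y->q10; q5-x->q11; q5-y->q12; q6-x->q13; q6-y->q14; q7-x->q7; q7-y->q8; q8-x->q9; q8-y->q10; q9-x->q11; q9-y->q12; q10-x->q13; q10-y->q14; q11-x->q7; q11-y->q8; q12-x->q9; q12-y->q10; q13-x->q11; q13-y->q12; q14-x->q13; q14-y->q14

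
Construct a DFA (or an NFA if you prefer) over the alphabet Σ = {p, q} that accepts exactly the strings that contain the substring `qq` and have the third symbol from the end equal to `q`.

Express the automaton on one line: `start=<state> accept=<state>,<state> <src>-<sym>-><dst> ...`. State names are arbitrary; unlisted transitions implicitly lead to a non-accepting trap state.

Build one automaton per condition and run them in lockstep. The first has 3 states tracking whether and how much of `qq` has been seen; the second has 15 states tracking the last 3 symbols read. A product state is a pair (one from each), accepting exactly when both do.
       p  q 
>  A   B  C 
   B   D  E 
   C   F  G 
   D   H  I 
   E   J  K 
   F   L  M 
   G   N  O 
   H   H  I 
   I   J  K 
   J   L  M 
   K   N  O 
   L   H  I 
   M   J  K 
 * N   P  Q 
 * O   N  O 
 * P   R  S 
 * Q   T  K 
   R   R  S 
   S   T  K 
   T   P  Q 
(> = start, * = accepting)

start=A accept=N,O,P,Q A-p->B A-q->C B-p->D B-q->E C-p->F C-q->G D-p->H D-q->I E-p->J E-q->K F-p->L F-q->M G-p->N G-q->O H-p->H H-q->I I-p->J I-q->K J-p->L J-q->M K-p->N K-q->O L-p->H L-q->I M-p->J M-q->K N-p->P N-q->Q O-p->N O-q->O P-p->R P-q->S Q-p->T Q-q->K R-p->R R-q->S S-p->T S-q->K T-p->P T-q->Q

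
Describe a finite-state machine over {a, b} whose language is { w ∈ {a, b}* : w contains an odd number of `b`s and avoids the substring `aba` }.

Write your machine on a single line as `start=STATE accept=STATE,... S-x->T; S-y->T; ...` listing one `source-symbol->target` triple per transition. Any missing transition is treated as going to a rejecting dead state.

start=q0; accept=q2,q3,q4; q0-a->q1; q0-b->q2; q1-a->q1; q1-b->q3; q2-a->q4; q2-b->q0; q3-a->q5; q3-b->q0; q4-a->q4; q4-b->q6; q5-a->q5; q5-b->q5; q6-a->q5; q6-b->q2

Build one automaton per condition and run them in lockstep. The first has 2 states tracking the count of `b`s modulo 2; the second has 4 states tracking partial matches of the forbidden pattern `aba`. A product state is a pair (one from each), accepting exactly when both do. Minimizing collapses redundant product states.
A 7-state machine:
        a   b  
>  q0   q1  q2 
   q1   q1  q3 
 * q2   q4  q0 
 * q3   q5  q0 
 * q4   q4  q6 
   q5   q5  q5 
   q6   q5  q2 
(> = start, * = accepting)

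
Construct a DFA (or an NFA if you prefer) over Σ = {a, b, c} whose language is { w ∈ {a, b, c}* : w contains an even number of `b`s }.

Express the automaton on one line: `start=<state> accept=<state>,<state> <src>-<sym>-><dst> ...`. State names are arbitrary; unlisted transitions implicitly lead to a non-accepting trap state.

start=s0 accept=s0 s0-a->s0 s0-b->s1 s0-c->s0 s1-a->s1 s1-b->s0 s1-c->s1

The only thing that matters is how many `b`s have appeared, reduced mod 2. Use one state per residue: s0 for 0, …, s1 for 1. Reading `b` moves to the next residue; anything else stays put. s0 is accepting.
A 2-state machine:
        a   b   c  
>* s0   s0  s1  s0 
   s1   s1  s0  s1 
(> = start, * = accepting)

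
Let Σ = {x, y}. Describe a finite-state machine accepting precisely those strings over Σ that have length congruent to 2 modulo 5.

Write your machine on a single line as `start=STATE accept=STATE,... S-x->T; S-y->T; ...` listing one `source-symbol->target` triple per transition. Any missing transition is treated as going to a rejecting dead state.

start=q0; accept=q2; q0-x->q1; q0-y->q1; q1-x->q2; q1-y->q2; q2-x->q3; q2-y->q3; q3-x->q4; q3-y->q4; q4-x->q0; q4-y->q0

Count input length modulo 5: every symbol advances one step around the cycle q0 → q1 → q2 → q3 → q4 → q0. Accept at q2.
5 states suffice.
        x   y  
>  q0   q1  q1 
   q1   q2  q2 
 * q2   q3  q3 
   q3   q4  q4 
   q4   q0  q0 
(> = start, * = accepting)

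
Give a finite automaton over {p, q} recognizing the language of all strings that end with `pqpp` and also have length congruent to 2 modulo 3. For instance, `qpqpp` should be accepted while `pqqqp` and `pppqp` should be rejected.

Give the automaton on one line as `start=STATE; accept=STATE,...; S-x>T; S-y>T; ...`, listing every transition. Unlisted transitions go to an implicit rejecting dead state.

start=S0; accept=S6; S0-p>S1; S0-q>S1; S1-p>S2; S1-q>S3; S2-p>S0; S2-q>S4; S3-p>S0; S3-q>S0; S4-p>S5; S4-q>S1; S5-p>S6; S5-q>S3; S6-p>S0; S6-q>S4

Handle the two conditions separately and then intersect. The first has 5 states tracking how much of the suffix `pqpp` has currently been matched; the second has 3 states tracking the input length modulo 3. A product state is a pair (one from each), accepting exactly when both do. Minimizing collapses redundant product states.
With 7 states:
        p   q  
>  S0   S1  S1 
   S1   S2  S3 
   S2   S0  S4 
   S3   S0  S0 
   S4   S5  S1 
   S5   S6  S3 
 * S6   S0  S4 
(> = start, * = accepting)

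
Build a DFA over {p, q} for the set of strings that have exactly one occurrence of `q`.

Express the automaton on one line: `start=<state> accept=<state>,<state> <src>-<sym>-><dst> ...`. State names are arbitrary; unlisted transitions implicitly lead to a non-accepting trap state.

start=s0 accept=s1 s0-p->s0 s0-q->s1 s1-p->s1 s1-q->s2 s2-p->s2 s2-q->s2

Count `q`s, saturating at 2: state s0 means no `q` yet, s1 means one `q` seen, s2 means more than one. Each `q` increments (capped at s2); other symbols loop. Accept from {s1}.
        p   q  
>  s0   s0  s1 
 * s1   s1  s2 
   s2   s2  s2 
(> = start, * = accepting)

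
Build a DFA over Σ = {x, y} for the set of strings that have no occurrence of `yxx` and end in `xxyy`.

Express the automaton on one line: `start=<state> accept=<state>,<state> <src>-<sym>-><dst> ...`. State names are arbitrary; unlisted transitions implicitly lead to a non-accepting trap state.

Handle the two conditions separately and then intersect. The first has 4 states tracking partial matches of the forbidden pattern `yxx`; the second has 5 states tracking how much of the suffix `xxyy` has currently been matched. A product state is a pair (one from each), accepting exactly when both do.
          x    y  
>  q0     q1   q2 
   q1     q3   q2 
   q2     q4   q2 
   q3     q3   q5 
   q4     q6   q2 
   q5     q4   q7 
   q6     q6   q8 
 * q7     q4   q2 
   q8     q9  q10 
   q9     q6  q11 
   q10    q9  q11 
   q11    q9  q11 
(> = start, * = accepting)

start=q0 accept=q7 q0-x->q1 q0-y->q2 q1-x->q3 q1-y->q2 q2-x->q4 q2-y->q2 q3-x->q3 q3-y->q5 q4-x->q6 q4-y->q2 q5-x->q4 q5-y->q7 q6-x->q6 q6-y->q8 q7-x->q4 q7-y->q2 q8-x->q9 q8-y->q10 q9-x->q6 q9-y->q11 q10-x->q9 q10-y->q11 q11-x->q9 q11-y->q11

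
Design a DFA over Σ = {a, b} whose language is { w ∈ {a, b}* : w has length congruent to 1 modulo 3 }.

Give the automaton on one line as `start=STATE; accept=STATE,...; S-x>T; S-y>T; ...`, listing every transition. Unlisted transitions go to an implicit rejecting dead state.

start=q0; accept=q1; q0-a>q1; q0-b>q1; q1-a>q2; q1-b>q2; q2-a>q0; q2-b>q0

Only the length mod 3 matters, so use a 3-cycle: from any state, every input symbol moves to the next state, wrapping q2 back to q0. Mark q1 accepting.
With 3 states:
        a   b  
>  q0   q1  q1 
 * q1   q2  q2 
   q2   q0  q0 
(> = start, * = accepting)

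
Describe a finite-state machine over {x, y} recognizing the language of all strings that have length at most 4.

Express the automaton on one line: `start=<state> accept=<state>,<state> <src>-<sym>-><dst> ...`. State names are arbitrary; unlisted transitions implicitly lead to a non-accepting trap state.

Count input length up to 5: every symbol moves from s0 toward s5, which means 'more than 4' and absorbs. Accept from {s0, s1, s2, s3, s4}.
A 6-state machine:
        x   y  
>* s0   s1  s1 
 * s1   s2  s2 
 * s2   s3  s3 
 * s3   s4  s4 
 * s4   s5  s5 
   s5   s5  s5 
(> = start, * = accepting)

start=s0 accept=s0,s1,s2,s3,s4 s0-x->s1 s0-y->s1 s1-x->s2 s1-y->s2 s2-x->s3 s2-y->s3 s3-x->s4 s3-y->s4 s4-x->s5 s4-y->s5 s5-x->s5 s5-y->s5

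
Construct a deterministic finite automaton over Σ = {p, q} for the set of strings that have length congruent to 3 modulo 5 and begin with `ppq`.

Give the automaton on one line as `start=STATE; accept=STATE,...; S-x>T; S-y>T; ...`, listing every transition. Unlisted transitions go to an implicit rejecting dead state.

start=A; accept=E; A-p>B; A-q>C; B-p>D; B-q>C; C-p>C; C-q>C; D-p>C; D-q>E; E-p>F; E-q>F; F-p>G; F-q>G; G-p>H; G-q>H; H-p>I; H-q>I; I-p>E; I-q>E

Build one automaton per condition and run them in lockstep. One (5 states) tracks the input length modulo 5; the other (5 states) tracks whether the input so far still matches the prefix `ppq`. Each combined state is a pair, one component from each; accept when both components accept. Equivalent product states are then merged.
9 states suffice.
       p  q 
>  A   B  C 
   B   D  C 
   C   C  C 
   D   C  E 
 * E   F  F 
   F   G  G 
   G   H  H 
   H   I  I 
   I   E  E 
(> = start, * = accepting)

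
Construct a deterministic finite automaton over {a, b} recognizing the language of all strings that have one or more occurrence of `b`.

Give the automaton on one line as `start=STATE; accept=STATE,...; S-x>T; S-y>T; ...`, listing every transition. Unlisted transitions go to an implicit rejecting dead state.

start=S0; accept=S1,S2; S0-a>S0; S0-b>S1; S1-a>S1; S1-b>S2; S2-a>S2; S2-b>S2

Count `b`s, saturating at 2: state S0 means no `b` yet, S1 means one `b` seen, S2 means more than one. Each `b` increments (capped at S2); other symbols loop. Accept from {S1, S2}.
A 3-state machine:
        a   b  
>  S0   S0  S1 
 * S1   S1  S2 
 * S2   S2  S2 
(> = start, * = accepting)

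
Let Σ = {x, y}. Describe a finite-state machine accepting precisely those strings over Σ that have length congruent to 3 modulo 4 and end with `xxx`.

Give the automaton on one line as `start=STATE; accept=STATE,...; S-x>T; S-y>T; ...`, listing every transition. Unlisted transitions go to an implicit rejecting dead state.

Run two small machines in parallel and take their product. The first has 4 states tracking the input length modulo 4; the second has 4 states tracking how much of the suffix `xxx` has currently been matched. A product state is a pair (one from each), accepting exactly when both do.
A 16-state machine:
          x    y  
>  s0     s1   s2 
   s1     s3   s4 
   s2     s5   s4 
   s3     s6   s7 
   s4     s8   s7 
   s5     s9   s7 
 * s6    s10   s0 
   s7    s11   s0 
   s8    s12   s0 
   s9    s10   s0 
   s10   s13   s2 
   s11   s14   s2 
   s12   s13   s2 
   s13   s15   s4 
   s14   s15   s4 
   s15    s6   s7 
(> = start, * = accepting)

start=s0; accept=s6; s0-x>s1; s0-y>s2; s1-x>s3; s1-y>s4; s2-x>s5; s2-y>s4; s3-x>s6; s3-y>s7; s4-x>s8; s4-y>s7; s5-x>s9; s5-y>s7; s6-x>s10; s6-y>s0; s7-x>s11; s7-y>s0; s8-x>s12; s8-y>s0; s9-x>s10; s9-y>s0; s10-x>s13; s10-y>s2; s11-x>s14; s11-y>s2; s12-x>s13; s12-y>s2; s13-x>s15; s13-y>s4; s14-x>s15; s14-y>s4; s15-x>s6; s15-y>s7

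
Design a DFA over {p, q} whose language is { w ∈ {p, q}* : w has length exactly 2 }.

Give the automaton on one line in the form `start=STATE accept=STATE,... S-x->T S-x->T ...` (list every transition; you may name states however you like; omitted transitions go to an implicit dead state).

start=S0 accept=S2 S0-p->S1 S0-q->S1 S1-p->S2 S1-q->S2 S2-p->S3 S2-q->S3 S3-p->S3 S3-q->S3

Count input length up to 3: every symbol moves from S0 toward S3, which means 'more than 2' and absorbs. Accept from {S2}.
4 states suffice.
        p   q  
>  S0   S1  S1 
   S1   S2  S2 
 * S2   S3  S3 
   S3   S3  S3 
(> = start, * = accepting)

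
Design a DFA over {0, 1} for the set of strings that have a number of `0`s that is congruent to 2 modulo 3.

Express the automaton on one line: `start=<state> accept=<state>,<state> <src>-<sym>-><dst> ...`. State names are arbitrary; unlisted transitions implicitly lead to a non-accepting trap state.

Keep the running count of `0`s modulo 3: each `0` advances along the cycle S0 → S1 → S2 → S0 while other symbols loop. Accept at S2.
        0   1  
>  S0   S1  S0 
   S1   S2  S1 
 * S2   S0  S2 
(> = start, * = accepting)

start=S0 accept=S2 S0-0->S1 S0-1->S0 S1-0->S2 S1-1->S1 S2-0->S0 S2-1->S2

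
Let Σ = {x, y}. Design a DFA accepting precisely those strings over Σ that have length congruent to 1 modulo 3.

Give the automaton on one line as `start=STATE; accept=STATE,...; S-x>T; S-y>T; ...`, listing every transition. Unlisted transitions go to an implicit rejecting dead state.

start=q0; accept=q1; q0-x>q1; q0-y>q1; q1-x>q2; q1-y>q2; q2-x>q0; q2-y>q0

Only the length mod 3 matters, so use a 3-cycle: from any state, every input symbol moves to the next state, wrapping q2 back to q0. Mark q1 accepting.
        x   y  
>  q0   q1  q1 
 * q1   q2  q2 
   q2   q0  q0 
(> = start, * = accepting)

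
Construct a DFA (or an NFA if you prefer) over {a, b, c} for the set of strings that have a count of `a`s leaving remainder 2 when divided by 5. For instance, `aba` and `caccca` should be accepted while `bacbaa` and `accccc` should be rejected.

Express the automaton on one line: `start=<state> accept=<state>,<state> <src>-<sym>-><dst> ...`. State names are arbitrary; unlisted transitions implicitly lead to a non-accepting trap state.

start=S0 accept=S2 S0-a->S1 S0-b->S0 S0-c->S0 S1-a->S2 S1-b->S1 S1-c->S1 S2-a->S3 S2-b->S2 S2-c->S2 S3-a->S4 S3-b->S3 S3-c->S3 S4-a->S0 S4-b->S4 S4-c->S4

The only thing that matters is how many `a`s have appeared, reduced mod 5. Use one state per residue: S0 for 0, …, S4 for 4. Reading `a` moves to the next residue; anything else stays put. S2 is accepting.
A 5-state machine:
        a   b   c  
>  S0   S1  S0  S0 
   S1   S2  S1  S1 
 * S2   S3  S2  S2 
   S3   S4  S3  S3 
   S4   S0  S4  S4 
(> = start, * = accepting)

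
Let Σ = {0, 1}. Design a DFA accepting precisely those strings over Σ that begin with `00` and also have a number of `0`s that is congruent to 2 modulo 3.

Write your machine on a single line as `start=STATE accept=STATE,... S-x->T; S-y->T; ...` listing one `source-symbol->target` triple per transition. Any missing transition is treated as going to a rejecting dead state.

start=S0; accept=S3; S0-0->S1; S0-1->S2; S1-0->S3; S1-1->S4; S2-0->S4; S2-1->S2; S3-0->S5; S3-1->S3; S4-0->S6; S4-1->S4; S5-0->S7; S5-1->S5; S6-0->S2; S6-1->S6; S7-0->S3; S7-1->S7

Build one automaton per condition and run them in lockstep. One (4 states) tracks whether the input so far still matches the prefix `00`; the other (3 states) tracks the count of `0`s modulo 3. Each combined state is a pair, one component from each; accept when both components accept.
        0   1  
>  S0   S1  S2 
   S1   S3  S4 
   S2   S4  S2 
 * S3   S5  S3 
   S4   S6  S4 
   S5   S7  S5 
   S6   S2  S6 
   S7   S3  S7 
(> = start, * = accepting)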